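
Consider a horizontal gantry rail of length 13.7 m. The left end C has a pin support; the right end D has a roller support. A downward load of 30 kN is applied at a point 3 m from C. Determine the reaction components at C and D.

C_x = 0, C_y = 23.43 kN, D_y = 6.569 kN

ΣM about C: D_y·13.7 − 30·3 = 0 → D_y = 90/13.7 = 6.56934 ≈ 6.569 kN.
ΣF_y = 0: C_y + 6.56934 − 30 = 0 → C_y = 23.43 kN.
ΣF_x = 0: no horizontal applied forces, so C_x = 0.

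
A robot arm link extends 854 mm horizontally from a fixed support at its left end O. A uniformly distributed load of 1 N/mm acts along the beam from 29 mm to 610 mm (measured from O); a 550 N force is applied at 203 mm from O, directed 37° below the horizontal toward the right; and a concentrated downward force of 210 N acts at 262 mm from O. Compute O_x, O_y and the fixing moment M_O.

Resultant of the distributed load: 1 × 581 = 581 N at 319.5 mm from O.
ΣF_x = 0: O_x + 550·cos37° = 0 → O_x = -439.2 N.
ΣF_y = 0: O_y − 1·581 − 550·sin37° − 210 = 0 → O_y = 1122 N.
ΣM about O: M_O − (1·581)·319.5 − 550·sin37°·203 − 210·262 = 0 → M_O = 307800 N·mm.

O_x = -439.2 N, O_y = 1122 N, M_O = 307800 N·mm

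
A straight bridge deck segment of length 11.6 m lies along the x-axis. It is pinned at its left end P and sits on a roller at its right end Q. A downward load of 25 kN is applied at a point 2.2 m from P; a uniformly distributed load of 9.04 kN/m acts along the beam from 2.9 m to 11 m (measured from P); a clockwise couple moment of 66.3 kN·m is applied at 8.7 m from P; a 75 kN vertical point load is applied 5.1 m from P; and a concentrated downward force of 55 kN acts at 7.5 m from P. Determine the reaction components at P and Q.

P_x = 0, P_y = 105.4 kN, Q_y = 122.9 kN

Resultant of the distributed load: 9.04 × 8.1 = 73.224 kN at 6.95 m from P.
Moments about P: Q_y·11.6 − 25·2.2 − (9.04·8.1)·6.95 − 66.3 − 75·5.1 − 55·7.5 = 0 → Q_y = 1425.2068/11.6 = 122.863 ≈ 122.9 kN.
ΣF_y = 0: P_y + 122.863 − 25 − 9.04·8.1 − 75 − 55 = 0 → P_y = 105.4 kN.
ΣF_x = 0: no horizontal applied forces, so P_x = 0.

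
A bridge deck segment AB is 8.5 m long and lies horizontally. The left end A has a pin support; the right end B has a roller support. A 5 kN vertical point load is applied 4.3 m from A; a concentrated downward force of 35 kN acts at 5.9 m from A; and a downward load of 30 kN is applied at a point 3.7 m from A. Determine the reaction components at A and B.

ΣM about A: B_y·8.5 − 5·4.3 − 35·5.9 − 30·3.7 = 0 → B_y = 339/8.5 = 39.8824 ≈ 39.88 kN.
ΣF_y = 0: A_y + 39.8824 − 5 − 35 − 30 = 0 → A_y = 30.12 kN.
ΣF_x = 0: no horizontal applied forces, so A_x = 0.

A_x = 0, A_y = 30.12 kN, B_y = 39.88 kN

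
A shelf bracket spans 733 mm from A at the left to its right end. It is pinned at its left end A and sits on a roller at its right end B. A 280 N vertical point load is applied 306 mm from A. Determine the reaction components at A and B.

A_x = 0, A_y = 163.1 N, B_y = 116.9 N

ΣM about A: B_y·733 − 280·306 = 0 → B_y = 85680/733 = 116.889 ≈ 116.9 N.
ΣF_y = 0: A_y + 116.889 − 280 = 0 → A_y = 163.1 N.
ΣF_x = 0: no horizontal applied forces, so A_x = 0.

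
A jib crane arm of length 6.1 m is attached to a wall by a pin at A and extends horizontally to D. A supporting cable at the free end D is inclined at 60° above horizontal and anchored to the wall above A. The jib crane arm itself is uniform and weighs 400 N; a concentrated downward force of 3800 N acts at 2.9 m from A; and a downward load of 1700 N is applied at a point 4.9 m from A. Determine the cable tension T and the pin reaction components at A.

T = 3894 N, A_x = 1947 N, A_y = 2528 N

ΣM about A: T·sin60°·6.1 − 400·3.05 − 3800·2.9 − 1700·4.9 = 0 → T = 20570/(6.1·0.866025) = 3893.8 ≈ 3894 N.
ΣF_x = 0: A_x − T·cos60° = 0 → A_x = 3893.8 × 0.5 = 1947 N.
ΣF_y = 0: A_y + T·sin60° − 400 − 3800 − 1700 = 0 → A_y = 5900 − 3893.8 × 0.866025 = 2528 N.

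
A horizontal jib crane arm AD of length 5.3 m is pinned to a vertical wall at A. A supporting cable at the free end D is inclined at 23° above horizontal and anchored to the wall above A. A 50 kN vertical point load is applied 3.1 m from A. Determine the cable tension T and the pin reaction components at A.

T = 74.85 kN, A_x = 68.90 kN, A_y = 20.75 kN

ΣM about A: T·sin23°·5.3 − 50·3.1 = 0 → T = 155/(5.3·0.390731) = 74.8476 ≈ 74.85 kN.
ΣF_x = 0: A_x − T·cos23° = 0 → A_x = 74.8476 × 0.920505 = 68.90 kN.
ΣF_y = 0: A_y + T·sin23° − 50 = 0 → A_y = 50 − 74.8476 × 0.390731 = 20.75 kN.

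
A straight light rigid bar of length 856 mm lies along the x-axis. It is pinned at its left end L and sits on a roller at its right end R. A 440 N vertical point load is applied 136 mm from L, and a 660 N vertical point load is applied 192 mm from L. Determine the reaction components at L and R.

L_x = 0, L_y = 882.1 N, R_y = 217.9 N

Taking moments about L: R_y·856 − 440·136 − 660·192 = 0 → R_y = 186560/856 = 217.944 ≈ 217.9 N.
ΣF_y = 0: L_y + 217.944 − 440 − 660 = 0 → L_y = 882.1 N.
ΣF_x = 0: no horizontal applied forces, so L_x = 0.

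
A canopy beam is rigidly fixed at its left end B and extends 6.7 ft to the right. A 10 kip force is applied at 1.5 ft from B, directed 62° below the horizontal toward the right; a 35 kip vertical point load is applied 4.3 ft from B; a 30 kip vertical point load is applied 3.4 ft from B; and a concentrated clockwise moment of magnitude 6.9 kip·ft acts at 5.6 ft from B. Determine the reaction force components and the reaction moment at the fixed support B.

ΣF_x = 0: B_x + 10·cos62° = 0 → B_x = -4.695 kip.
ΣF_y = 0: B_y − 10·sin62° − 35 − 30 = 0 → B_y = 73.83 kip.
ΣM about B: M_B − 10·sin62°·1.5 − 35·4.3 − 30·3.4 − 6.9 = 0 → M_B = 272.6 kip·ft.

B_x = -4.695 kip, B_y = 73.83 kip, M_B = 272.6 kip·ft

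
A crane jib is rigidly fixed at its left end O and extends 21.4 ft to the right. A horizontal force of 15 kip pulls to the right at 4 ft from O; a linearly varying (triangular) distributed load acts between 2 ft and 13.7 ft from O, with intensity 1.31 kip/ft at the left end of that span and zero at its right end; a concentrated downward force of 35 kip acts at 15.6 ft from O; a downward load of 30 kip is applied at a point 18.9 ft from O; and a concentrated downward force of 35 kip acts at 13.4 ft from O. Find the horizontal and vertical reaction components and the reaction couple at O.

Resultant of the triangular load: ½ × 1.31 × 11.7 = 7.6635 kip, acting at 5.9 ft from O (one-third of the span from the peak).
ΣF_x = 0: O_x + 15 = 0 → O_x = -15.00 kip.
ΣF_y = 0: O_y − ½·1.31·11.7 − 35 − 30 − 35 = 0 → O_y = 107.7 kip.
ΣM about O: M_O − (½·1.31·11.7)·5.9 − 35·15.6 − 30·18.9 − 35·13.4 = 0 → M_O = 1627 kip·ft.

O_x = -15.00 kip, O_y = 107.7 kip, M_O = 1627 kip·ft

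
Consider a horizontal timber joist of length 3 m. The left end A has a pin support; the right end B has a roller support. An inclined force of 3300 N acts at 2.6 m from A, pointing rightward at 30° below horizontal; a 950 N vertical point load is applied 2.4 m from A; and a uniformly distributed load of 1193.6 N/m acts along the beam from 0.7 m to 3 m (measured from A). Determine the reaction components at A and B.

A_x = -2858 N, A_y = 1462 N, B_y = 3883 N

Resultant of the distributed load: 1193.6 × 2.3 = 2745.28 N at 1.85 m from A.
ΣM about A: B_y·3 − 3300·sin30°·2.6 − 950·2.4 − (1193.6·2.3)·1.85 = 0 → B_y = 11648.768/3 = 3882.92 ≈ 3883 N.
ΣF_y = 0: A_y + 3882.92 − 3300·sin30° − 950 − 1193.6·2.3 = 0 → A_y = 1462 N.
ΣF_x = 0: A_x + 3300·cos30° = 0 → A_x = -2858 N.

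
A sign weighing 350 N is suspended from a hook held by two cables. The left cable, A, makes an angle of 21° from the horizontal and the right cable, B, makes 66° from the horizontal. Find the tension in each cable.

T_A = 142.6 N, T_B = 327.2 N

ΣF_x = 0: −T_A·cos21° + T_B·cos66° = 0 → T_B = 2.29529·T_A.
ΣF_y = 0: T_A·sin21° + T_B·sin66° = 350.
Substitute: T_A·(0.358368 + 2.29529·0.913545) = 350 → T_A = 142.553 ≈ 142.6 N.
Then T_B = 2.29529 × 142.553 = 327.2 N.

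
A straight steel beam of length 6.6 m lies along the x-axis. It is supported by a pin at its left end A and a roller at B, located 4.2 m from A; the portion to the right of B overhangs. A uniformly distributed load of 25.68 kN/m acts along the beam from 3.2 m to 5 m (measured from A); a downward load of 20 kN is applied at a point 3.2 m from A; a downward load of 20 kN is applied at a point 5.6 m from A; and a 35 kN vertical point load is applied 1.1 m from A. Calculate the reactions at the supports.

A_x = 0, A_y = 25.03 kN, B_y = 96.19 kN

Resultant of the distributed load: 25.68 × 1.8 = 46.224 kN at 4.1 m from A.
ΣM about A: B_y·4.2 − (25.68·1.8)·4.1 − 20·3.2 − 20·5.6 − 35·1.1 = 0 → B_y = 404.0184/4.2 = 96.1949 ≈ 96.19 kN.
ΣF_y = 0: A_y + 96.1949 − 25.68·1.8 − 20 − 20 − 35 = 0 → A_y = 25.03 kN.
ΣF_x = 0: no horizontal applied forces, so A_x = 0.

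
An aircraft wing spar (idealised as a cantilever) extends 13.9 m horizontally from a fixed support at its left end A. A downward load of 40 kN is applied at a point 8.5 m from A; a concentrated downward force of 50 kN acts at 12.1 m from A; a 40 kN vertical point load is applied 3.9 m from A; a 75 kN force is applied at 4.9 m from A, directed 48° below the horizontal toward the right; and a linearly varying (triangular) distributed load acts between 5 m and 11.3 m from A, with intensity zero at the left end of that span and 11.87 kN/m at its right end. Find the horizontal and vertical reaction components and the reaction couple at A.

A_x = -50.18 kN, A_y = 223.1 kN, M_A = 1718 kN·m

Resultant of the triangular load: ½ × 11.87 × 6.3 = 37.3905 kN, acting at 9.2 m from A (one-third of the span from the peak).
ΣF_x = 0: A_x + 75·cos48° = 0 → A_x = -50.18 kN.
ΣF_y = 0: A_y − 40 − 50 − 40 − 75·sin48° − ½·11.87·6.3 = 0 → A_y = 223.1 kN.
ΣM about A: M_A − 40·8.5 − 50·12.1 − 40·3.9 − 75·sin48°·4.9 − (½·11.87·6.3)·9.2 = 0 → M_A = 1718 kN·m.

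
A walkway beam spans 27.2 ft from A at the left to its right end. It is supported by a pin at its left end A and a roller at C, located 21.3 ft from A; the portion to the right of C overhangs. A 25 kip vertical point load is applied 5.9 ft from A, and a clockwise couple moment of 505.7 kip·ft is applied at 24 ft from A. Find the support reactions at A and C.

ΣM about A: C_y·21.3 − 25·5.9 − 505.7 = 0 → C_y = 653.2/21.3 = 30.6667 ≈ 30.67 kip.
ΣF_y = 0: A_y + 30.6667 − 25 = 0 → A_y = -5.667 kip.
ΣF_x = 0: no horizontal applied forces, so A_x = 0.

A_x = 0, A_y = -5.667 kip, C_y = 30.67 kip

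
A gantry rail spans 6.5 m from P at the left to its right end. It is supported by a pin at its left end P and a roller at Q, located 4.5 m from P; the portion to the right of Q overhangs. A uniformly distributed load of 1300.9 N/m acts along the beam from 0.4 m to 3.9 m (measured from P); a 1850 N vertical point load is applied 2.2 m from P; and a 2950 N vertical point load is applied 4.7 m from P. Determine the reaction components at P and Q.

P_x = 0, P_y = 3192 N, Q_y = 6161 N

Resultant of the distributed load: 1300.9 × 3.5 = 4553.15 N at 2.15 m from P.
Moments about P: Q_y·4.5 − (1300.9·3.5)·2.15 − 1850·2.2 − 2950·4.7 = 0 → Q_y = 27724.2725/4.5 = 6160.95 ≈ 6161 N.
ΣF_y = 0: P_y + 6160.95 − 1300.9·3.5 − 1850 − 2950 = 0 → P_y = 3192 N.
ΣF_x = 0: no horizontal applied forces, so P_x = 0.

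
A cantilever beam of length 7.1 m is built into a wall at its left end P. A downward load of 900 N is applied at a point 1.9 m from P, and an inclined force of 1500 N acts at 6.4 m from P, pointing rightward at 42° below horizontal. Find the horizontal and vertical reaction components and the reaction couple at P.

P_x = -1115 N, P_y = 1904 N, M_P = 8134 N·m

ΣF_x = 0: P_x + 1500·cos42° = 0 → P_x = -1115 N.
ΣF_y = 0: P_y − 900 − 1500·sin42° = 0 → P_y = 1904 N.
ΣM about P: M_P − 900·1.9 − 1500·sin42°·6.4 = 0 → M_P = 8134 N·m.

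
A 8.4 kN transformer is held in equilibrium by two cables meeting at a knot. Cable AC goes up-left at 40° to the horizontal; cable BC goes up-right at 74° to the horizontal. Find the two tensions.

ΣF_x = 0: −T_AC·cos40° + T_BC·cos74° = 0 → T_BC = 2.77917·T_AC.
ΣF_y = 0: T_AC·sin40° + T_BC·sin74° = 8.4.
Substitute: T_AC·(0.642788 + 2.77917·0.961262) = 8.4 → T_AC = 2.53447 ≈ 2.534 kN.
Then T_BC = 2.77917 × 2.53447 = 7.044 kN.

T_AC = 2.534 kN, T_BC = 7.044 kN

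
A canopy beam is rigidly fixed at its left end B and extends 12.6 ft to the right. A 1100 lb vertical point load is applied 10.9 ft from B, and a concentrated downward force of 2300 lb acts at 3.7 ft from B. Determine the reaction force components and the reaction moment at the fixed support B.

B_x = 0, B_y = 3400 lb, M_B = 20500 lb·ft

ΣF_x = 0: B_x = 0.
ΣF_y = 0: B_y − 1100 − 2300 = 0 → B_y = 3400 lb.
ΣM about B: M_B − 1100·10.9 − 2300·3.7 = 0 → M_B = 20500 lb·ft.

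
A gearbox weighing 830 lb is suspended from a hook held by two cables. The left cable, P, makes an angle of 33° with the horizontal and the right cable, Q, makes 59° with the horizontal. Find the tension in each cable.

T_P = 427.7 lb, T_Q = 696.5 lb

ΣF_x = 0: −T_P·cos33° + T_Q·cos59° = 0 → T_Q = 1.62837·T_P.
ΣF_y = 0: T_P·sin33° + T_Q·sin59° = 830.
Substitute: T_P·(0.544639 + 1.62837·0.857167) = 830 → T_P = 427.742 ≈ 427.7 lb.
Then T_Q = 1.62837 × 427.742 = 696.5 lb.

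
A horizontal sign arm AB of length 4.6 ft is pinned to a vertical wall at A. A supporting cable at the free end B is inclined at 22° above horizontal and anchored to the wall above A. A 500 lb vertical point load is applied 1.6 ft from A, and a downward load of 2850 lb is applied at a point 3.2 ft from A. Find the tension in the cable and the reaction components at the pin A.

ΣM about A: T·sin22°·4.6 − 500·1.6 − 2850·3.2 = 0 → T = 9920/(4.6·0.374607) = 5756.76 ≈ 5757 lb.
ΣF_x = 0: A_x − T·cos22° = 0 → A_x = 5756.76 × 0.927184 = 5338 lb.
ΣF_y = 0: A_y + T·sin22° − 500 − 2850 = 0 → A_y = 3350 − 5756.76 × 0.374607 = 1193 lb.

T = 5757 lb, A_x = 5338 lb, A_y = 1193 lb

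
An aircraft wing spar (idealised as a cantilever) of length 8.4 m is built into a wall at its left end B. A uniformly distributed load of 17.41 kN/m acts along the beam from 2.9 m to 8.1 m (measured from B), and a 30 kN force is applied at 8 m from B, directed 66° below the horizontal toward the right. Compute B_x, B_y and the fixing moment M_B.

B_x = -12.20 kN, B_y = 117.9 kN, M_B = 717.2 kN·m

Resultant of the distributed load: 17.41 × 5.2 = 90.532 kN at 5.5 m from B.
ΣF_x = 0: B_x + 30·cos66° = 0 → B_x = -12.20 kN.
ΣF_y = 0: B_y − 17.41·5.2 − 30·sin66° = 0 → B_y = 117.9 kN.
ΣM about B: M_B − (17.41·5.2)·5.5 − 30·sin66°·8 = 0 → M_B = 717.2 kN·m.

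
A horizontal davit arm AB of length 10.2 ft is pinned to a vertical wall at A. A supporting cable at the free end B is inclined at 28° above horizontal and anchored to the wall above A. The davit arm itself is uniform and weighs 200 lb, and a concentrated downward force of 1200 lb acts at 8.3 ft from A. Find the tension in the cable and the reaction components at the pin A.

T = 2293 lb, A_x = 2025 lb, A_y = 323.5 lb

ΣM about A: T·sin28°·10.2 − 200·5.1 − 1200·8.3 = 0 → T = 10980/(10.2·0.469472) = 2292.94 ≈ 2293 lb.
ΣF_x = 0: A_x − T·cos28° = 0 → A_x = 2292.94 × 0.882948 = 2025 lb.
ΣF_y = 0: A_y + T·sin28° − 200 − 1200 = 0 → A_y = 1400 − 2292.94 × 0.469472 = 323.5 lb.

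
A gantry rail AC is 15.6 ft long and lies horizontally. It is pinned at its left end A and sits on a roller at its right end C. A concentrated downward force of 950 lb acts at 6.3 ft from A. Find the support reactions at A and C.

Taking moments about A: C_y·15.6 − 950·6.3 = 0 → C_y = 5985/15.6 = 383.654 ≈ 383.7 lb.
ΣF_y = 0: A_y + 383.654 − 950 = 0 → A_y = 566.3 lb.
ΣF_x = 0: no horizontal applied forces, so A_x = 0.

A_x = 0, A_y = 566.3 lb, C_y = 383.7 lb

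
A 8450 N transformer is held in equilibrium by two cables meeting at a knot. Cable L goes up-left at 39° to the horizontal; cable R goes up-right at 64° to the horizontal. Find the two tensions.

T_L = 3802 N, T_R = 6740 N

ΣF_x = 0: −T_L·cos39° + T_R·cos64° = 0 → T_R = 1.7728·T_L.
ΣF_y = 0: T_L·sin39° + T_R·sin64° = 8450.
Substitute: T_L·(0.62932 + 1.7728·0.898794) = 8450 → T_L = 3801.68 ≈ 3802 N.
Then T_R = 1.7728 × 3801.68 = 6740 N.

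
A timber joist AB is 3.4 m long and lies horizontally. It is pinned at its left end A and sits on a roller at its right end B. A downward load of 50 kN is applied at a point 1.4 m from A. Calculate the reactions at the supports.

A_x = 0, A_y = 29.41 kN, B_y = 20.59 kN

ΣM about A: B_y·3.4 − 50·1.4 = 0 → B_y = 70/3.4 = 20.5882 ≈ 20.59 kN.
ΣF_y = 0: A_y + 20.5882 − 50 = 0 → A_y = 29.41 kN.
ΣF_x = 0: no horizontal applied forces, so A_x = 0.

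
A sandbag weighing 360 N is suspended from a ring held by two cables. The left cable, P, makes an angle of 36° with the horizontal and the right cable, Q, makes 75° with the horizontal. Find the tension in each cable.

ΣF_x = 0: −T_P·cos36° + T_Q·cos75° = 0 → T_Q = 3.1258·T_P.
ΣF_y = 0: T_P·sin36° + T_Q·sin75° = 360.
Substitute: T_P·(0.587785 + 3.1258·0.965926) = 360 → T_P = 99.8038 ≈ 99.80 N.
Then T_Q = 3.1258 × 99.8038 = 312.0 N.

T_P = 99.80 N, T_Q = 312.0 N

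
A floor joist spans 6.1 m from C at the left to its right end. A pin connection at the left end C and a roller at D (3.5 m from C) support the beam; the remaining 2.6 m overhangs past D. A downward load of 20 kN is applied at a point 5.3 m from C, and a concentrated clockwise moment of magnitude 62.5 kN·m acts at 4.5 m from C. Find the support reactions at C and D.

C_x = 0, C_y = -28.14 kN, D_y = 48.14 kN

ΣM about C: D_y·3.5 − 20·5.3 − 62.5 = 0 → D_y = 168.5/3.5 = 48.1429 ≈ 48.14 kN.
ΣF_y = 0: C_y + 48.1429 − 20 = 0 → C_y = -28.14 kN.
ΣF_x = 0: no horizontal applied forces, so C_x = 0.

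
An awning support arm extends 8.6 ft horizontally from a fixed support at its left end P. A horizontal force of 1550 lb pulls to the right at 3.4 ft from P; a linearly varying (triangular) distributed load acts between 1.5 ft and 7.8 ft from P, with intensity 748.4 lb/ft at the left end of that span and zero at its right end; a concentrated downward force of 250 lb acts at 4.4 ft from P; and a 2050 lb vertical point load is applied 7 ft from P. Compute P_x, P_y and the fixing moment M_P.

P_x = -1550 lb, P_y = 4657 lb, M_P = 23940 lb·ft

Resultant of the triangular load: ½ × 748.4 × 6.3 = 2357.46 lb, acting at 3.6 ft from P (one-third of the span from the peak).
ΣF_x = 0: P_x + 1550 = 0 → P_x = -1550 lb.
ΣF_y = 0: P_y − ½·748.4·6.3 − 250 − 2050 = 0 → P_y = 4657 lb.
ΣM about P: M_P − (½·748.4·6.3)·3.6 − 250·4.4 − 2050·7 = 0 → M_P = 23940 lb·ft.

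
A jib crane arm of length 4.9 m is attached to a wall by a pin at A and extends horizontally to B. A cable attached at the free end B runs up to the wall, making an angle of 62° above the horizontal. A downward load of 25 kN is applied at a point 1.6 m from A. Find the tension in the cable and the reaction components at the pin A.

T = 9.245 kN, A_x = 4.340 kN, A_y = 16.84 kN

ΣM about A: T·sin62°·4.9 − 25·1.6 = 0 → T = 40/(4.9·0.882948) = 9.24547 ≈ 9.245 kN.
ΣF_x = 0: A_x − T·cos62° = 0 → A_x = 9.24547 × 0.469472 = 4.340 kN.
ΣF_y = 0: A_y + T·sin62° − 25 = 0 → A_y = 25 − 9.24547 × 0.882948 = 16.84 kN.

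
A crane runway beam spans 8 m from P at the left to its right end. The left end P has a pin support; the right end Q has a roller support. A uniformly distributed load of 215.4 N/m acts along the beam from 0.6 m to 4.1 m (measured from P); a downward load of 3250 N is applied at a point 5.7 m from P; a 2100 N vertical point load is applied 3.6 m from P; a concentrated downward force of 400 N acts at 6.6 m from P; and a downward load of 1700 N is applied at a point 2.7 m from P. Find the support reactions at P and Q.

P_x = 0, P_y = 3818 N, Q_y = 4386 N

Resultant of the distributed load: 215.4 × 3.5 = 753.9 N at 2.35 m from P.
ΣM about P: Q_y·8 − (215.4·3.5)·2.35 − 3250·5.7 − 2100·3.6 − 400·6.6 − 1700·2.7 = 0 → Q_y = 35086.665/8 = 4385.83 ≈ 4386 N.
ΣF_y = 0: P_y + 4385.83 − 215.4·3.5 − 3250 − 2100 − 400 − 1700 = 0 → P_y = 3818 N.
ΣF_x = 0: no horizontal applied forces, so P_x = 0.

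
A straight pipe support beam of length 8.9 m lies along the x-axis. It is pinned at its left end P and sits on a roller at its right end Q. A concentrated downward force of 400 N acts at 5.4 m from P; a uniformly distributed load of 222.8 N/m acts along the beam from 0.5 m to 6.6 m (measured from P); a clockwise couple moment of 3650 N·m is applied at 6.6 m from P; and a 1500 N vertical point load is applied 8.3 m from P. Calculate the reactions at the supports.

P_x = 0, P_y = 665.3 N, Q_y = 2594 N

Resultant of the distributed load: 222.8 × 6.1 = 1359.08 N at 3.55 m from P.
Moments about P: Q_y·8.9 − 400·5.4 − (222.8·6.1)·3.55 − 3650 − 1500·8.3 = 0 → Q_y = 23084.734/8.9 = 2593.79 ≈ 2594 N.
ΣF_y = 0: P_y + 2593.79 − 400 − 222.8·6.1 − 1500 = 0 → P_y = 665.3 N.
ΣF_x = 0: no horizontal applied forces, so P_x = 0.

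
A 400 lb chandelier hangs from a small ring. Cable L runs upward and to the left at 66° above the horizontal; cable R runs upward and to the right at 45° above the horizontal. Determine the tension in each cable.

ΣF_x = 0: −T_L·cos66° + T_R·cos45° = 0 → T_R = 0.575212·T_L.
ΣF_y = 0: T_L·sin66° + T_R·sin45° = 400.
Substitute: T_L·(0.913545 + 0.575212·0.707107) = 400 → T_L = 302.966 ≈ 303.0 lb.
Then T_R = 0.575212 × 302.966 = 174.3 lb.

T_L = 303.0 lb, T_R = 174.3 lb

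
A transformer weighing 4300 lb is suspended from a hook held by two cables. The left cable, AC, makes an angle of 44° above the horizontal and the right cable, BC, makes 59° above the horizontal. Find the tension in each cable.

ΣF_x = 0: −T_AC·cos44° + T_BC·cos59° = 0 → T_BC = 1.39667·T_AC.
ΣF_y = 0: T_AC·sin44° + T_BC·sin59° = 4300.
Substitute: T_AC·(0.694658 + 1.39667·0.857167) = 4300 → T_AC = 2272.92 ≈ 2273 lb.
Then T_BC = 1.39667 × 2272.92 = 3175 lb.

T_AC = 2273 lb, T_BC = 3175 lb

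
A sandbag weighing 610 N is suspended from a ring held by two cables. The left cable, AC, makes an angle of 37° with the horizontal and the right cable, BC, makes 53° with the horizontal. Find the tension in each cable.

T_AC = 367.1 N, T_BC = 487.2 N

ΣF_x = 0: −T_AC·cos37° + T_BC·cos53° = 0 → T_BC = 1.32704·T_AC.
ΣF_y = 0: T_AC·sin37° + T_BC·sin53° = 610.
Substitute: T_AC·(0.601815 + 1.32704·0.798636) = 610 → T_AC = 367.108 ≈ 367.1 N.
Then T_BC = 1.32704 × 367.108 = 487.2 N.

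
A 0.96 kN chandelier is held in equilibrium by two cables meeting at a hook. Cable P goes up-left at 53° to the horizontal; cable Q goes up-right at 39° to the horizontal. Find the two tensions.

ΣF_x = 0: −T_P·cos53° + T_Q·cos39° = 0 → T_Q = 0.774391·T_P.
ΣF_y = 0: T_P·sin53° + T_Q·sin39° = 0.96.
Substitute: T_P·(0.798636 + 0.774391·0.62932) = 0.96 → T_P = 0.746515 ≈ 0.7465 kN.
Then T_Q = 0.774391 × 0.746515 = 0.5781 kN.

T_P = 0.7465 kN, T_Q = 0.5781 kN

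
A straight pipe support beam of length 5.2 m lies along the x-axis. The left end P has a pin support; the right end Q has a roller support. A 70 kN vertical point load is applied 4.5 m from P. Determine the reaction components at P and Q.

Moments about P: Q_y·5.2 − 70·4.5 = 0 → Q_y = 315/5.2 = 60.5769 ≈ 60.58 kN.
ΣF_y = 0: P_y + 60.5769 − 70 = 0 → P_y = 9.423 kN.
ΣF_x = 0: no horizontal applied forces, so P_x = 0.

P_x = 0, P_y = 9.423 kN, Q_y = 60.58 kN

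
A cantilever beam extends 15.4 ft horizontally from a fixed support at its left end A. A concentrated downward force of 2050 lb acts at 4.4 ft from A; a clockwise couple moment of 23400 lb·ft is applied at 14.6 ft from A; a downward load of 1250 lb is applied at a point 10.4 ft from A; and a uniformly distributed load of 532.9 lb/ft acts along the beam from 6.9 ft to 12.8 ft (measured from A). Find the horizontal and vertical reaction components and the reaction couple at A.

A_x = 0, A_y = 6444 lb, M_A = 76390 lb·ft

Resultant of the distributed load: 532.9 × 5.9 = 3144.11 lb at 9.85 ft from A.
ΣF_x = 0: A_x = 0.
ΣF_y = 0: A_y − 2050 − 1250 − 532.9·5.9 = 0 → A_y = 6444 lb.
ΣM about A: M_A − 2050·4.4 − 23400 − 1250·10.4 − (532.9·5.9)·9.85 = 0 → M_A = 76390 lb·ft.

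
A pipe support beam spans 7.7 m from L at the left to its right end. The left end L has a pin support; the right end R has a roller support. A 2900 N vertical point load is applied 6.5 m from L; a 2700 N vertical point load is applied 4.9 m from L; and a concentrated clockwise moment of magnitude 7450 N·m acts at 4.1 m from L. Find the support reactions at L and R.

Moments about L: R_y·7.7 − 2900·6.5 − 2700·4.9 − 7450 = 0 → R_y = 39530/7.7 = 5133.77 ≈ 5134 N.
ΣF_y = 0: L_y + 5133.77 − 2900 − 2700 = 0 → L_y = 466.2 N.
ΣF_x = 0: no horizontal applied forces, so L_x = 0.

L_x = 0, L_y = 466.2 N, R_y = 5134 N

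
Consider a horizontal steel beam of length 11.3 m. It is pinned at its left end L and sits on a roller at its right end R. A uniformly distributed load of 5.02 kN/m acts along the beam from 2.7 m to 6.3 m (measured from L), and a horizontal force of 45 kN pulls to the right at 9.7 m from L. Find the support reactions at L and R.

Resultant of the distributed load: 5.02 × 3.6 = 18.072 kN at 4.5 m from L.
Moments about L: R_y·11.3 − (5.02·3.6)·4.5 = 0 → R_y = 81.324/11.3 = 7.19681 ≈ 7.197 kN.
ΣF_y = 0: L_y + 7.19681 − 5.02·3.6 = 0 → L_y = 10.88 kN.
ΣF_x = 0: L_x + 45 = 0 → L_x = -45.00 kN.

L_x = -45.00 kN, L_y = 10.88 kN, R_y = 7.197 kN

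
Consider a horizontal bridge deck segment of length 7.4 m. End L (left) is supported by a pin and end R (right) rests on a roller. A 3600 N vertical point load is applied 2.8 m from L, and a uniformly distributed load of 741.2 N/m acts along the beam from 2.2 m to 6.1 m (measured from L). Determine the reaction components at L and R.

Resultant of the distributed load: 741.2 × 3.9 = 2890.68 N at 4.15 m from L.
ΣM about L: R_y·7.4 − 3600·2.8 − (741.2·3.9)·4.15 = 0 → R_y = 22076.322/7.4 = 2983.29 ≈ 2983 N.
ΣF_y = 0: L_y + 2983.29 − 3600 − 741.2·3.9 = 0 → L_y = 3507 N.
ΣF_x = 0: no horizontal applied forces, so L_x = 0.

L_x = 0, L_y = 3507 N, R_y = 2983 N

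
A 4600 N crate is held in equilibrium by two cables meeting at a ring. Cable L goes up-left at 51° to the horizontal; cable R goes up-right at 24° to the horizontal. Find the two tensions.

ΣF_x = 0: −T_L·cos51° + T_R·cos24° = 0 → T_R = 0.688877·T_L.
ΣF_y = 0: T_L·sin51° + T_R·sin24° = 4600.
Substitute: T_L·(0.777146 + 0.688877·0.406737) = 4600 → T_L = 4350.55 ≈ 4351 N.
Then T_R = 0.688877 × 4350.55 = 2997 N.

T_L = 4351 N, T_R = 2997 N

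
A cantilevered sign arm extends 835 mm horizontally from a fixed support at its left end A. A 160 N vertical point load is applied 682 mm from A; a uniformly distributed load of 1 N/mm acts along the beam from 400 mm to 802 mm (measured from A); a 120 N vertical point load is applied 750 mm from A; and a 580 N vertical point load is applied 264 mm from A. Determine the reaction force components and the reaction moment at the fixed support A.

A_x = 0, A_y = 1262 N, M_A = 593800 N·mm

Resultant of the distributed load: 1 × 402 = 402 N at 601 mm from A.
ΣF_x = 0: A_x = 0.
ΣF_y = 0: A_y − 160 − 1·402 − 120 − 580 = 0 → A_y = 1262 N.
ΣM about A: M_A − 160·682 − (1·402)·601 − 120·750 − 580·264 = 0 → M_A = 593800 N·mm.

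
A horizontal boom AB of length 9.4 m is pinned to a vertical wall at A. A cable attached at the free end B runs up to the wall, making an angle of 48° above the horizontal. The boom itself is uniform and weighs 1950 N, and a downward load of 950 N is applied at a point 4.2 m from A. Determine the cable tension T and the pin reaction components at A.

T = 1883 N, A_x = 1260 N, A_y = 1501 N

ΣM about A: T·sin48°·9.4 − 1950·4.7 − 950·4.2 = 0 → T = 13155/(9.4·0.743145) = 1883.17 ≈ 1883 N.
ΣF_x = 0: A_x − T·cos48° = 0 → A_x = 1883.17 × 0.669131 = 1260 N.
ΣF_y = 0: A_y + T·sin48° − 1950 − 950 = 0 → A_y = 2900 − 1883.17 × 0.743145 = 1501 N.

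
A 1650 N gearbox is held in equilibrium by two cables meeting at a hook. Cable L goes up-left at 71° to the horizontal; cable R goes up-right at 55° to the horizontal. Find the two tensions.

T_L = 1170 N, T_R = 664.0 N

ΣF_x = 0: −T_L·cos71° + T_R·cos55° = 0 → T_R = 0.567611·T_L.
ΣF_y = 0: T_L·sin71° + T_R·sin55° = 1650.
Substitute: T_L·(0.945519 + 0.567611·0.819152) = 1650 → T_L = 1169.82 ≈ 1170 N.
Then T_R = 0.567611 × 1169.82 = 664.0 N.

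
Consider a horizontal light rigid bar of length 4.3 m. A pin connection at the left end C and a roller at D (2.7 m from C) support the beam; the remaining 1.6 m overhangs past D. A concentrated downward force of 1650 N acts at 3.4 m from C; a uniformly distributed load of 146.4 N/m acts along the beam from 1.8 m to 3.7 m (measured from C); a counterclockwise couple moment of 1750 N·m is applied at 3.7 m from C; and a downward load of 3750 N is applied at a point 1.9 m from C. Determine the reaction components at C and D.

C_x = 0, C_y = 1326 N, D_y = 4352 N

Resultant of the distributed load: 146.4 × 1.9 = 278.16 N at 2.75 m from C.
Taking moments about C: D_y·2.7 − 1650·3.4 − (146.4·1.9)·2.75 + 1750 − 3750·1.9 = 0 → D_y = 11749.94/2.7 = 4351.83 ≈ 4352 N.
ΣF_y = 0: C_y + 4351.83 − 1650 − 146.4·1.9 − 3750 = 0 → C_y = 1326 N.
ΣF_x = 0: no horizontal applied forces, so C_x = 0.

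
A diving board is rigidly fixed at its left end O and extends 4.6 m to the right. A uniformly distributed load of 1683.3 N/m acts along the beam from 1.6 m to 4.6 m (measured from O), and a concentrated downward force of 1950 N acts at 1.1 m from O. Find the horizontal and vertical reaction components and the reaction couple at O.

O_x = 0, O_y = 7000 N, M_O = 17800 N·m

Resultant of the distributed load: 1683.3 × 3 = 5049.9 N at 3.1 m from O.
ΣF_x = 0: O_x = 0.
ΣF_y = 0: O_y − 1683.3·3 − 1950 = 0 → O_y = 7000 N.
ΣM about O: M_O − (1683.3·3)·3.1 − 1950·1.1 = 0 → M_O = 17800 N·m.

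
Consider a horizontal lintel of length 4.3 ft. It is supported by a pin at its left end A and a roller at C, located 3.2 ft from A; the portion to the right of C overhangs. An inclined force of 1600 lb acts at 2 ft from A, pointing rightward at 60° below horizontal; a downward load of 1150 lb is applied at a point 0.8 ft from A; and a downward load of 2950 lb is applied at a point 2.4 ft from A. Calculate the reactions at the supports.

Taking moments about A: C_y·3.2 − 1600·sin60°·2 − 1150·0.8 − 2950·2.4 = 0 → C_y = 10771.3/3.2 = 3366.03 ≈ 3366 lb.
ΣF_y = 0: A_y + 3366.03 − 1600·sin60° − 1150 − 2950 = 0 → A_y = 2120 lb.
ΣF_x = 0: A_x + 1600·cos60° = 0 → A_x = -800.0 lb.

A_x = -800.0 lb, A_y = 2120 lb, C_y = 3366 lb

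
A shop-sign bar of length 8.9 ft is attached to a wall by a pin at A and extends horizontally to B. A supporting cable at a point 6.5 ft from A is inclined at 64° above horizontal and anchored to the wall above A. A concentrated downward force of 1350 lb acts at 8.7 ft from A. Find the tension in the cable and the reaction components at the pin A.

ΣM about A: T·sin64°·6.5 − 1350·8.7 = 0 → T = 11745/(6.5·0.898794) = 2010.39 ≈ 2010 lb.
ΣF_x = 0: A_x − T·cos64° = 0 → A_x = 2010.39 × 0.438371 = 881.3 lb.
ΣF_y = 0: A_y + T·sin64° − 1350 = 0 → A_y = 1350 − 2010.39 × 0.898794 = -456.9 lb.

T = 2010 lb, A_x = 881.3 lb, A_y = -456.9 lb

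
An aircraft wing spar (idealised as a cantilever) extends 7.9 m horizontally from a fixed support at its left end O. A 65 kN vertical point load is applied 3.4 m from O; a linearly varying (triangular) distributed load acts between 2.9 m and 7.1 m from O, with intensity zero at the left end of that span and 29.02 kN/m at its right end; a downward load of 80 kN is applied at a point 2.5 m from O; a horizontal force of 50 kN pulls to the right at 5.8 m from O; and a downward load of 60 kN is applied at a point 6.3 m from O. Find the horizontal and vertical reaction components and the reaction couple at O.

Resultant of the triangular load: ½ × 29.02 × 4.2 = 60.942 kN, acting at 5.7 m from O (one-third of the span from the peak).
ΣF_x = 0: O_x + 50 = 0 → O_x = -50.00 kN.
ΣF_y = 0: O_y − 65 − ½·29.02·4.2 − 80 − 60 = 0 → O_y = 265.9 kN.
ΣM about O: M_O − 65·3.4 − (½·29.02·4.2)·5.7 − 80·2.5 − 60·6.3 = 0 → M_O = 1146 kN·m.

O_x = -50.00 kN, O_y = 265.9 kN, M_O = 1146 kN·m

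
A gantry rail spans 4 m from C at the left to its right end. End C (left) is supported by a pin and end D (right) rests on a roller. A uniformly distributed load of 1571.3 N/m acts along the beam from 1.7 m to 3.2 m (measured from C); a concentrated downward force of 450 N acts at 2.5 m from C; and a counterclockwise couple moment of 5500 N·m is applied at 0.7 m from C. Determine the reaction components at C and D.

Resultant of the distributed load: 1571.3 × 1.5 = 2356.95 N at 2.45 m from C.
Taking moments about C: D_y·4 − (1571.3·1.5)·2.45 − 450·2.5 + 5500 = 0 → D_y = 1399.5275/4 = 349.882 ≈ 349.9 N.
ΣF_y = 0: C_y + 349.882 − 1571.3·1.5 − 450 = 0 → C_y = 2457 N.
ΣF_x = 0: no horizontal applied forces, so C_x = 0.

C_x = 0, C_y = 2457 N, D_y = 349.9 N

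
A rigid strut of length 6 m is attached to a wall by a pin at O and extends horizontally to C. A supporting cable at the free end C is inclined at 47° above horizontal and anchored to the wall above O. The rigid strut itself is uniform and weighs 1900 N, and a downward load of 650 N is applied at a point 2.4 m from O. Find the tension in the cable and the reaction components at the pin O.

ΣM about O: T·sin47°·6 − 1900·3 − 650·2.4 = 0 → T = 7260/(6·0.731354) = 1654.47 ≈ 1654 N.
ΣF_x = 0: O_x − T·cos47° = 0 → O_x = 1654.47 × 0.681998 = 1128 N.
ΣF_y = 0: O_y + T·sin47° − 1900 − 650 = 0 → O_y = 2550 − 1654.47 × 0.731354 = 1340 N.

T = 1654 N, O_x = 1128 N, O_y = 1340 N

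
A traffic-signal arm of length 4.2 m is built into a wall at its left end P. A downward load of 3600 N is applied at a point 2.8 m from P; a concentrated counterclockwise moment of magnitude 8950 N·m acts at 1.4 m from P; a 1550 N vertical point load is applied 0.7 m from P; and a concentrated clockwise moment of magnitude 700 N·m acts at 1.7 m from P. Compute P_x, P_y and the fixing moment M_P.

P_x = 0, P_y = 5150 N, M_P = 2915 N·m

ΣF_x = 0: P_x = 0.
ΣF_y = 0: P_y − 3600 − 1550 = 0 → P_y = 5150 N.
ΣM about P: M_P − 3600·2.8 + 8950 − 1550·0.7 − 700 = 0 → M_P = 2915 N·m.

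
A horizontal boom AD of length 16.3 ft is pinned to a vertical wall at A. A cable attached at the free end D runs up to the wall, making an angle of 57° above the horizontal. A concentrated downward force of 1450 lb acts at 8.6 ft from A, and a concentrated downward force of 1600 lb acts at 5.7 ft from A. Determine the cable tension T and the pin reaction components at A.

ΣM about A: T·sin57°·16.3 − 1450·8.6 − 1600·5.7 = 0 → T = 21590/(16.3·0.838671) = 1579.33 ≈ 1579 lb.
ΣF_x = 0: A_x − T·cos57° = 0 → A_x = 1579.33 × 0.544639 = 860.2 lb.
ΣF_y = 0: A_y + T·sin57° − 1450 − 1600 = 0 → A_y = 3050 − 1579.33 × 0.838671 = 1725 lb.

T = 1579 lb, A_x = 860.2 lb, A_y = 1725 lb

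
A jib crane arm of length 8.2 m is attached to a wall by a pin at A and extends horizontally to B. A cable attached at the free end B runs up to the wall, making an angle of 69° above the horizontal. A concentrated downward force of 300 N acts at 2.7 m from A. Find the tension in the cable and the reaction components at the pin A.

ΣM about A: T·sin69°·8.2 − 300·2.7 = 0 → T = 810/(8.2·0.93358) = 105.808 ≈ 105.8 N.
ΣF_x = 0: A_x − T·cos69° = 0 → A_x = 105.808 × 0.358368 = 37.92 N.
ΣF_y = 0: A_y + T·sin69° − 300 = 0 → A_y = 300 − 105.808 × 0.93358 = 201.2 N.

T = 105.8 N, A_x = 37.92 N, A_y = 201.2 N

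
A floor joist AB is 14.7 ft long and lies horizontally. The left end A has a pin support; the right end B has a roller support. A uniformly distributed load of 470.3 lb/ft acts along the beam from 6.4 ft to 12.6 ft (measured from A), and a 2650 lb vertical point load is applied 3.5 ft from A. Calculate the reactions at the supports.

A_x = 0, A_y = 3051 lb, B_y = 2515 lb

Resultant of the distributed load: 470.3 × 6.2 = 2915.86 lb at 9.5 ft from A.
Taking moments about A: B_y·14.7 − (470.3·6.2)·9.5 − 2650·3.5 = 0 → B_y = 36975.67/14.7 = 2515.35 ≈ 2515 lb.
ΣF_y = 0: A_y + 2515.35 − 470.3·6.2 − 2650 = 0 → A_y = 3051 lb.
ΣF_x = 0: no horizontal applied forces, so A_x = 0.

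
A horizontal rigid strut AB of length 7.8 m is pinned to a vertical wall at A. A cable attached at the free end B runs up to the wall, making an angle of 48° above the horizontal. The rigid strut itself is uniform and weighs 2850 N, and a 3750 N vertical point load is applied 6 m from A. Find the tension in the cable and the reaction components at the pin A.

T = 5799 N, A_x = 3880 N, A_y = 2290 N

ΣM about A: T·sin48°·7.8 − 2850·3.9 − 3750·6 = 0 → T = 33615/(7.8·0.743145) = 5799.16 ≈ 5799 N.
ΣF_x = 0: A_x − T·cos48° = 0 → A_x = 5799.16 × 0.669131 = 3880 N.
ΣF_y = 0: A_y + T·sin48° − 2850 − 3750 = 0 → A_y = 6600 − 5799.16 × 0.743145 = 2290 N.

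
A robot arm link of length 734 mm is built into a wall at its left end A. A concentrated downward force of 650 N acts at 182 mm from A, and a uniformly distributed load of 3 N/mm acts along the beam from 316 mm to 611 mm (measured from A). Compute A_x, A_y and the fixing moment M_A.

Resultant of the distributed load: 3 × 295 = 885 N at 463.5 mm from A.
ΣF_x = 0: A_x = 0.
ΣF_y = 0: A_y − 650 − 3·295 = 0 → A_y = 1535 N.
ΣM about A: M_A − 650·182 − (3·295)·463.5 = 0 → M_A = 528500 N·mm.

A_x = 0, A_y = 1535 N, M_A = 528500 N·mm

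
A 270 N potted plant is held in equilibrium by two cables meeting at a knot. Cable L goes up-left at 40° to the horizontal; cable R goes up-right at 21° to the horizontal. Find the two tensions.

T_L = 288.2 N, T_R = 236.5 N

ΣF_x = 0: −T_L·cos40° + T_R·cos21° = 0 → T_R = 0.820545·T_L.
ΣF_y = 0: T_L·sin40° + T_R·sin21° = 270.
Substitute: T_L·(0.642788 + 0.820545·0.358368) = 270 → T_L = 288.201 ≈ 288.2 N.
Then T_R = 0.820545 × 288.201 = 236.5 N.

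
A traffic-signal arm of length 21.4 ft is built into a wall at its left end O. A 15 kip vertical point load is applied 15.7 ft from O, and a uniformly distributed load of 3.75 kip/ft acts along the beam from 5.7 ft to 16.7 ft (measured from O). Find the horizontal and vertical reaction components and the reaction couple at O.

Resultant of the distributed load: 3.75 × 11 = 41.25 kip at 11.2 ft from O.
ΣF_x = 0: O_x = 0.
ΣF_y = 0: O_y − 15 − 3.75·11 = 0 → O_y = 56.25 kip.
ΣM about O: M_O − 15·15.7 − (3.75·11)·11.2 = 0 → M_O = 697.5 kip·ft.

O_x = 0, O_y = 56.25 kip, M_O = 697.5 kip·ft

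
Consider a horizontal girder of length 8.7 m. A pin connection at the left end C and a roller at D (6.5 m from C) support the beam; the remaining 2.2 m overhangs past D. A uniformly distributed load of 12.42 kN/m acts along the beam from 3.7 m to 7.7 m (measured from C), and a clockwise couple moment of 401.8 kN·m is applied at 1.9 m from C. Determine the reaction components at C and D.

Resultant of the distributed load: 12.42 × 4 = 49.68 kN at 5.7 m from C.
ΣM about C: D_y·6.5 − (12.42·4)·5.7 − 401.8 = 0 → D_y = 684.976/6.5 = 105.381 ≈ 105.4 kN.
ΣF_y = 0: C_y + 105.381 − 12.42·4 = 0 → C_y = -55.70 kN.
ΣF_x = 0: no horizontal applied forces, so C_x = 0.

C_x = 0, C_y = -55.70 kN, D_y = 105.4 kN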